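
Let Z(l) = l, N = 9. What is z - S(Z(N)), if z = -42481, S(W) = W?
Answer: -42490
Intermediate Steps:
z - S(Z(N)) = -42481 - 1*9 = -42481 - 9 = -42490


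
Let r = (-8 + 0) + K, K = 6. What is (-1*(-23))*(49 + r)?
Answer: 1081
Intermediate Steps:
r = -2 (r = (-8 + 0) + 6 = -8 + 6 = -2)
(-1*(-23))*(49 + r) = (-1*(-23))*(49 - 2) = 23*47 = 1081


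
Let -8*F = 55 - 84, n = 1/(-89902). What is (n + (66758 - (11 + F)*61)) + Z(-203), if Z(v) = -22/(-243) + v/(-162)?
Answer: 5755790036251/87384744 ≈ 65867.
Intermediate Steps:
n = -1/89902 ≈ -1.1123e-5
Z(v) = 22/243 - v/162 (Z(v) = -22*(-1/243) + v*(-1/162) = 22/243 - v/162)
F = 29/8 (F = -(55 - 84)/8 = -⅛*(-29) = 29/8 ≈ 3.6250)
(n + (66758 - (11 + F)*61)) + Z(-203) = (-1/89902 + (66758 - (11 + 29/8)*61)) + (22/243 - 1/162*(-203)) = (-1/89902 + (66758 - 117*61/8)) + (22/243 + 203/162) = (-1/89902 + (66758 - 1*7137/8)) + 653/486 = (-1/89902 + (66758 - 7137/8)) + 653/486 = (-1/89902 + 526927/8) + 653/486 = 23685895573/359608 + 653/486 = 5755790036251/87384744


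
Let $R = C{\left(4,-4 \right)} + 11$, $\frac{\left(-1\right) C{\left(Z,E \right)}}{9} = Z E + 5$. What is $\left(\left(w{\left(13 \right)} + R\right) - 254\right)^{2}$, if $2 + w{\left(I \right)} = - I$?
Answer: $25281$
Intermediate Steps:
$C{\left(Z,E \right)} = -45 - 9 E Z$ ($C{\left(Z,E \right)} = - 9 \left(Z E + 5\right) = - 9 \left(E Z + 5\right) = - 9 \left(5 + E Z\right) = -45 - 9 E Z$)
$w{\left(I \right)} = -2 - I$
$R = 110$ ($R = \left(-45 - \left(-36\right) 4\right) + 11 = \left(-45 + 144\right) + 11 = 99 + 11 = 110$)
$\left(\left(w{\left(13 \right)} + R\right) - 254\right)^{2} = \left(\left(\left(-2 - 13\right) + 110\right) - 254\right)^{2} = \left(\left(-15 + 110\right) - 254\right)^{2} = \left(95 - 254\right)^{2} = \left(-159\right)^{2} = 25281$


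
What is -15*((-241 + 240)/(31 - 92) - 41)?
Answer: 37500/61 ≈ 614.75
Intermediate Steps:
-15*((-241 + 240)/(31 - 92) - 41) = -15*(-1/(-61) - 41) = -15*(-1*(-1/61) - 41) = -15*(1/61 - 41) = -15*(-2500/61) = 37500/61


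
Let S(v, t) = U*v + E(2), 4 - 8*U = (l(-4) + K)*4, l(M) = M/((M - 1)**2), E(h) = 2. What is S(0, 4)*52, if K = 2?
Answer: 104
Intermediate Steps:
l(M) = M/(-1 + M)**2 (l(M) = M/((-1 + M)**2) = M/(-1 + M)**2)
U = -21/50 (U = 1/2 - (-4/(-1 - 4)**2 + 2)*4/8 = 1/2 - (-4/(-5)**2 + 2)*4/8 = 1/2 - (-4*1/25 + 2)*4/8 = 1/2 - (-4/25 + 2)*4/8 = 1/2 - 23*4/100 = 1/2 - 1/8*184/25 = 1/2 - 23/25 = -21/50 ≈ -0.42000)
S(v, t) = 2 - 21*v/50 (S(v, t) = -21*v/50 + 2 = 2 - 21*v/50)
S(0, 4)*52 = (2 - 21/50*0)*52 = (2 + 0)*52 = 2*52 = 104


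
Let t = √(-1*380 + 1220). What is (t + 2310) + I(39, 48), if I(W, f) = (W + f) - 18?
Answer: 2379 + 2*√210 ≈ 2408.0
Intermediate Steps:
I(W, f) = -18 + W + f
t = 2*√210 (t = √(-380 + 1220) = √840 = 2*√210 ≈ 28.983)
(t + 2310) + I(39, 48) = (2*√210 + 2310) + (-18 + 39 + 48) = (2310 + 2*√210) + 69 = 2379 + 2*√210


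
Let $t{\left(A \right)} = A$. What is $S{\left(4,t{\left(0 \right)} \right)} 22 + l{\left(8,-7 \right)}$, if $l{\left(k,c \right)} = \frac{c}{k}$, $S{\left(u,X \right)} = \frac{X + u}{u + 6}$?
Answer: $\frac{317}{40} \approx 7.925$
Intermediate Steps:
$S{\left(u,X \right)} = \frac{X + u}{6 + u}$
$S{\left(4,t{\left(0 \right)} \right)} 22 + l{\left(8,-7 \right)} = \frac{0 + 4}{6 + 4} \cdot 22 - \frac{7}{8} = \frac{1}{10} \cdot 4 \cdot 22 - \frac{7}{8} = \frac{2}{5} \cdot 22 - \frac{7}{8} = \frac{44}{5} - \frac{7}{8} = \frac{317}{40}$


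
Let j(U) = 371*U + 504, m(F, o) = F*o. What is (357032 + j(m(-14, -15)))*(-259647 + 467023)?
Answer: 90301049696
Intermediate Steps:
j(U) = 504 + 371*U
(357032 + j(m(-14, -15)))*(-259647 + 467023) = (357032 + (504 + 371*(-14*(-15))))*(-259647 + 467023) = (357032 + (504 + 371*210))*207376 = (357032 + (504 + 77910))*207376 = (357032 + 78414)*207376 = 435446*207376 = 90301049696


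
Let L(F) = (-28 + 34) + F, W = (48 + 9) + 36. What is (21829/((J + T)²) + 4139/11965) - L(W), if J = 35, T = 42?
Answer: -6737383899/70940485 ≈ -94.972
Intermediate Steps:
W = 93 (W = 57 + 36 = 93)
L(F) = 6 + F
(21829/((J + T)²) + 4139/11965) - L(W) = (21829/((35 + 42)²) + 4139/11965) - (6 + 93) = (21829/(77²) + 4139*(1/11965)) - 1*99 = (21829/5929 + 4139/11965) - 99 = 285724116/70940485 - 99 = -6737383899/70940485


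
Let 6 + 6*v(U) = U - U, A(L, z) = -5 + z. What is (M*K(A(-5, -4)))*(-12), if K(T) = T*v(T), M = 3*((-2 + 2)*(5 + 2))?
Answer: 0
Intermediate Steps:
v(U) = -1 (v(U) = -1 + (U - U)/6 = -1 + (⅙)*0 = -1 + 0 = -1)
M = 0 (M = 3*(0*7) = 3*0 = 0)
K(T) = -T (K(T) = T*(-1) = -T)
(M*K(A(-5, -4)))*(-12) = (0*(-(-5 - 4)))*(-12) = (0*(-1*(-9)))*(-12) = (0*9)*(-12) = 0*(-12) = 0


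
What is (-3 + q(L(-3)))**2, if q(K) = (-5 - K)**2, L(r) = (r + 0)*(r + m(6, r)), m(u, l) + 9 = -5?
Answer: 9815689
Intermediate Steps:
m(u, l) = -14 (m(u, l) = -9 - 5 = -14)
L(r) = r*(-14 + r) (L(r) = (r + 0)*(r - 14) = r*(-14 + r))
(-3 + q(L(-3)))**2 = (-3 + (5 - 3*(-14 - 3))**2)**2 = (-3 + (5 - 3*(-17))**2)**2 = (-3 + (5 + 51)**2)**2 = (-3 + 56**2)**2 = (-3 + 3136)**2 = 3133**2 = 9815689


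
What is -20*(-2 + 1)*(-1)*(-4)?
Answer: 80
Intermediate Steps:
-20*(-2 + 1)*(-1)*(-4) = -(-20)*(-1)*(-4) = -20*1*(-4) = -20*(-4) = 80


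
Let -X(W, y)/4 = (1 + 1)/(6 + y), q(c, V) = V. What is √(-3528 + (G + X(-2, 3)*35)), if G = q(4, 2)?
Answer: I*√32014/3 ≈ 59.642*I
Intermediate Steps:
G = 2
X(W, y) = -8/(6 + y) (X(W, y) = -4*(1 + 1)/(6 + y) = -8/(6 + y))
√(-3528 + (G + X(-2, 3)*35)) = √(-3528 + (2 - 8/(6 + 3)*35)) = √(-3528 + (2 - 8/9*35)) = √(-3528 + (2 - 280/9)) = √(-3528 - 262/9) = √(-32014/9) = I*√32014/3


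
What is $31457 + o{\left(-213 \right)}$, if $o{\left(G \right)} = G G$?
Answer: $76826$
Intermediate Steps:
$o{\left(G \right)} = G^{2}$
$31457 + o{\left(-213 \right)} = 31457 + \left(-213\right)^{2} = 31457 + 45369 = 76826$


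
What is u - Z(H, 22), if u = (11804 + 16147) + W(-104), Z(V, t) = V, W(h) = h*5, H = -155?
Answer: 27586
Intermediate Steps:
W(h) = 5*h
u = 27431 (u = (11804 + 16147) + 5*(-104) = 27951 - 520 = 27431)
u - Z(H, 22) = 27431 - 1*(-155) = 27431 + 155 = 27586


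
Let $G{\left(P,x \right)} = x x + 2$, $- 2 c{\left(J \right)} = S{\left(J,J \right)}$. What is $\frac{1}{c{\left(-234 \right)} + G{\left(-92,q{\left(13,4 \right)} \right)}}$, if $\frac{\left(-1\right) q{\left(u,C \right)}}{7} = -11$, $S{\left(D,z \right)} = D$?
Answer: $\frac{1}{6048} \approx 0.00016534$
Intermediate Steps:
$q{\left(u,C \right)} = 77$ ($q{\left(u,C \right)} = \left(-7\right) \left(-11\right) = 77$)
$c{\left(J \right)} = - \frac{J}{2}$
$G{\left(P,x \right)} = 2 + x^{2}$ ($G{\left(P,x \right)} = x^{2} + 2 = 2 + x^{2}$)
$\frac{1}{c{\left(-234 \right)} + G{\left(-92,q{\left(13,4 \right)} \right)}} = \frac{1}{\left(- \frac{1}{2}\right) \left(-234\right) + \left(2 + 77^{2}\right)} = \frac{1}{117 + \left(2 + 5929\right)} = \frac{1}{117 + 5931} = \frac{1}{6048}$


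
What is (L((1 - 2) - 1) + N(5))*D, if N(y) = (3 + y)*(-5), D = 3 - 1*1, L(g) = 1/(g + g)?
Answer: -161/2 ≈ -80.500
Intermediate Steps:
L(g) = 1/(2*g)
D = 2 (D = 3 - 1 = 2)
N(y) = -15 - 5*y
(L((1 - 2) - 1) + N(5))*D = (1/(2*((1 - 2) - 1)) + (-15 - 5*5))*2 = (1/(2*(-1 - 1)) + (-15 - 25))*2 = ((½)/(-2) - 40)*2 = ((½)*(-½) - 40)*2 = (-¼ - 40)*2 = -161/4*2 = -161/2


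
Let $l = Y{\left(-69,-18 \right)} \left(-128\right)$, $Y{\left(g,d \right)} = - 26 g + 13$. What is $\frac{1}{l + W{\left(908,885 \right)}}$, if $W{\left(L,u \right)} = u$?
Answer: $- \frac{1}{230411} \approx -4.3401 \cdot 10^{-6}$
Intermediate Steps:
$Y{\left(g,d \right)} = 13 - 26 g$
$l = -231296$ ($l = \left(13 - -1794\right) \left(-128\right) = \left(13 + 1794\right) \left(-128\right) = 1807 \left(-128\right) = -231296$)
$\frac{1}{l + W{\left(908,885 \right)}} = \frac{1}{-231296 + 885} = \frac{1}{-230411} = - \frac{1}{230411}$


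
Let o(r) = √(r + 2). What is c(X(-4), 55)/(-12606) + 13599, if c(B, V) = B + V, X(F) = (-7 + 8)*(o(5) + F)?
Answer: 57142981/4202 - √7/12606 ≈ 13599.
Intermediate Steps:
o(r) = √(2 + r)
X(F) = F + √7 (X(F) = (-7 + 8)*(√(2 + 5) + F) = 1*(√7 + F) = 1*(F + √7) = F + √7)
c(X(-4), 55)/(-12606) + 13599 = ((-4 + √7) + 55)/(-12606) + 13599 = (51 + √7)*(-1/12606) + 13599 = (-17/4202 - √7/12606) + 13599 = 57142981/4202 - √7/12606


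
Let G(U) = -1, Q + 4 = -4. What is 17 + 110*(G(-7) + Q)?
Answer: -973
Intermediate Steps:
Q = -8 (Q = -4 - 4 = -8)
17 + 110*(G(-7) + Q) = 17 + 110*(-1 - 8) = 17 + 110*(-9) = 17 - 990 = -973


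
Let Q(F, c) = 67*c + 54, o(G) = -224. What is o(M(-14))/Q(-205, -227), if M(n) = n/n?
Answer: 32/2165 ≈ 0.014781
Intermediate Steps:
M(n) = 1
Q(F, c) = 54 + 67*c
o(M(-14))/Q(-205, -227) = -224/(54 + 67*(-227)) = -224/(54 - 15209) = -224/(-15155) = -224*(-1/15155) = 32/2165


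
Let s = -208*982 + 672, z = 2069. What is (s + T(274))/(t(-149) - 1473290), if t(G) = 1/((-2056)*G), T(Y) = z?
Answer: 61732911160/451333551759 ≈ 0.13678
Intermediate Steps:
T(Y) = 2069
t(G) = -1/(2056*G)
s = -203584 (s = -204256 + 672 = -203584)
(s + T(274))/(t(-149) - 1473290) = (-203584 + 2069)/(-1/2056/(-149) - 1473290) = -201515/(-1/2056*(-1/149) - 1473290) = -201515/(1/306344 - 1473290) = -201515/(-451333551759/306344) = -201515*(-306344/451333551759) = 61732911160/451333551759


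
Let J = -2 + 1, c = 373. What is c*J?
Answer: -373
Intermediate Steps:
J = -1
c*J = 373*(-1) = -373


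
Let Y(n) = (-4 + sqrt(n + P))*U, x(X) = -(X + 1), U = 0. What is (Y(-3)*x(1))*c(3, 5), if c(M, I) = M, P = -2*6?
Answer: 0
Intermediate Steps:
x(X) = -1 - X (x(X) = -(1 + X) = -1 - X)
P = -12
Y(n) = 0 (Y(n) = (-4 + sqrt(n - 12))*0 = (-4 + sqrt(-12 + n))*0 = 0)
(Y(-3)*x(1))*c(3, 5) = (0*(-1 - 1*1))*3 = (0*(-1 - 1))*3 = (0*(-2))*3 = 0*3 = 0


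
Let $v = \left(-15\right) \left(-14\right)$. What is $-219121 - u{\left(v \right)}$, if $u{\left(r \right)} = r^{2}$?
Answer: $-263221$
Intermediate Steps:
$v = 210$
$-219121 - u{\left(v \right)} = -219121 - 210^{2} = -219121 - 44100 = -263221$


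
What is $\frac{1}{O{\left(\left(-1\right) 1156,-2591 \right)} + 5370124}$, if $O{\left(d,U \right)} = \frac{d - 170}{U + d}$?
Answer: $\frac{1249}{6707285318} \approx 1.8622 \cdot 10^{-7}$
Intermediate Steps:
$O{\left(d,U \right)} = \frac{-170 + d}{U + d}$
$\frac{1}{O{\left(\left(-1\right) 1156,-2591 \right)} + 5370124} = \frac{1}{\frac{-170 - 1156}{-2591 - 1156} + 5370124} = \frac{1}{\frac{1}{-3747} \left(-1326\right) + 5370124} = \frac{1}{\left(- \frac{1}{3747}\right) \left(-1326\right) + 5370124} = \frac{1}{\frac{442}{1249} + 5370124} = \frac{1}{\frac{6707285318}{1249}} = \frac{1249}{6707285318}$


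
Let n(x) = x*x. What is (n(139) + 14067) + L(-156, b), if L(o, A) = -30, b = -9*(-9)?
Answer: 33358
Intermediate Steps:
b = 81
n(x) = x²
(n(139) + 14067) + L(-156, b) = (139² + 14067) - 30 = (19321 + 14067) - 30 = 33388 - 30 = 33358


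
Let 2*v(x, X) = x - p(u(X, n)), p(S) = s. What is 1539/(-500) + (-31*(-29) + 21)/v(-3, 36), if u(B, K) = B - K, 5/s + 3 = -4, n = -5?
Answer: -404039/500 ≈ -808.08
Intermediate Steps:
s = -5/7 (s = 5/(-3 - 4) = 5/(-7) = 5*(-⅐) = -5/7 ≈ -0.71429)
p(S) = -5/7
v(x, X) = 5/14 + x/2 (v(x, X) = (x - 1*(-5/7))/2 = (x + 5/7)/2 = (5/7 + x)/2 = 5/14 + x/2)
1539/(-500) + (-31*(-29) + 21)/v(-3, 36) = 1539/(-500) + (-31*(-29) + 21)/(5/14 + (½)*(-3)) = 1539*(-1/500) + (899 + 21)/(5/14 - 3/2) = -1539/500 + 920/(-8/7) = -1539/500 + 920*(-7/8) = -1539/500 - 805 = -404039/500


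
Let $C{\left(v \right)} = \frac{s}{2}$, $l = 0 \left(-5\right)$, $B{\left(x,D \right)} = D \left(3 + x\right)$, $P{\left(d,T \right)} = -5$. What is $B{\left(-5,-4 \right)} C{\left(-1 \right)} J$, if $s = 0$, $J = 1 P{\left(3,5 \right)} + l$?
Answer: $0$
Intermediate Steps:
$l = 0$
$J = -5$ ($J = 1 \left(-5\right) + 0 = -5 + 0 = -5$)
$C{\left(v \right)} = 0$ ($C{\left(v \right)} = \frac{0}{2} = 0 \cdot \frac{1}{2} = 0$)
$B{\left(-5,-4 \right)} C{\left(-1 \right)} J = - 4 \left(3 - 5\right) 0 \left(-5\right) = \left(-4\right) \left(-2\right) 0 \left(-5\right) = 8 \cdot 0 \left(-5\right) = 0 \left(-5\right) = 0$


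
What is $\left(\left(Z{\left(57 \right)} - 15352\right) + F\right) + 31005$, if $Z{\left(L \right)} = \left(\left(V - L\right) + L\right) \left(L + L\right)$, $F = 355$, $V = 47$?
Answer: $21366$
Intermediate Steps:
$Z{\left(L \right)} = 94 L$ ($Z{\left(L \right)} = \left(\left(47 - L\right) + L\right) \left(L + L\right) = 47 \cdot 2 L = 94 L$)
$\left(\left(Z{\left(57 \right)} - 15352\right) + F\right) + 31005 = \left(\left(94 \cdot 57 - 15352\right) + 355\right) + 31005 = \left(\left(5358 - 15352\right) + 355\right) + 31005 = \left(-9994 + 355\right) + 31005 = -9639 + 31005 = 21366$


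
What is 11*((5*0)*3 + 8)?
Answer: 88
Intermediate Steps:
11*((5*0)*3 + 8) = 11*(0*3 + 8) = 11*(0 + 8) = 11*8 = 88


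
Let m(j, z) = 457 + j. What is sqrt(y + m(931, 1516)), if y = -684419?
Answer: I*sqrt(683031) ≈ 826.46*I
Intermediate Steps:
sqrt(y + m(931, 1516)) = sqrt(-684419 + (457 + 931)) = sqrt(-684419 + 1388) = sqrt(-683031) = I*sqrt(683031)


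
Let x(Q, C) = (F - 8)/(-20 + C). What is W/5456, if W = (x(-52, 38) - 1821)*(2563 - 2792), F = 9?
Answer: 7505933/98208 ≈ 76.429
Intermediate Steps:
x(Q, C) = 1/(-20 + C) (x(Q, C) = (9 - 8)/(-20 + C) = 1/(-20 + C))
W = 7505933/18 (W = (1/(-20 + 38) - 1821)*(2563 - 2792) = (1/18 - 1821)*(-229) = -32777/18*(-229) = 7505933/18 ≈ 4.1700e+5)
W/5456 = (7505933/18)/5456 = (7505933/18)*(1/5456) = 7505933/98208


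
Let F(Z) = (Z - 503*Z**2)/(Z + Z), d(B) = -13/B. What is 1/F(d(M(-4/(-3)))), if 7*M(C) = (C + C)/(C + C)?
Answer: 1/22887 ≈ 4.3693e-5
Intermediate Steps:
M(C) = 1/7 (M(C) = ((C + C)/(C + C))/7 = ((2*C)/((2*C)))/7 = ((2*C)*(1/(2*C)))/7 = (1/7)*1 = 1/7)
F(Z) = (Z - 503*Z**2)/(2*Z) (F(Z) = (Z - 503*Z**2)/((2*Z)) = (Z - 503*Z**2)*(1/(2*Z)) = (Z - 503*Z**2)/(2*Z))
1/F(d(M(-4/(-3)))) = 1/(1/2 - (-6539)/(2*1/7)) = 1/(1/2 - (-6539)*7/2) = 1/(1/2 - 503/2*(-91)) = 1/(1/2 + 45773/2) = 1/22887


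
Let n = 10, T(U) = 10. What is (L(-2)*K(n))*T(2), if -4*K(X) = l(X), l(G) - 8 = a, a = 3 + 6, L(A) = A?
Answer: 85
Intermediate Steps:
a = 9
l(G) = 17 (l(G) = 8 + 9 = 17)
K(X) = -17/4 (K(X) = -¼*17 = -17/4)
(L(-2)*K(n))*T(2) = -2*(-17/4)*10 = (17/2)*10 = 85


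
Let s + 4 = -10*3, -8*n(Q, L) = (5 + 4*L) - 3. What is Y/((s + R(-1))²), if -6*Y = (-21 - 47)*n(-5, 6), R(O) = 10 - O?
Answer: -221/3174 ≈ -0.069628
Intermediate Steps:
n(Q, L) = -¼ - L/2 (n(Q, L) = -((5 + 4*L) - 3)/8 = -(2 + 4*L)/8 = -¼ - L/2)
s = -34 (s = -4 - 10*3 = -4 - 30 = -34)
Y = -221/6 (Y = -(-21 - 47)*(-¼ - ½*6)/6 = -(-34)*(-¼ - 3)/3 = -(-34)*(-13)/(3*4) = -⅙*221 = -221/6 ≈ -36.833)
Y/((s + R(-1))²) = -221/(6*(-34 + (10 - 1*(-1)))²) = -221/(6*(-34 + (10 + 1))²) = -221/(6*(-34 + 11)²) = -221/(6*((-23)²)) = -221/6/529 = -221/6*1/529 = -221/3174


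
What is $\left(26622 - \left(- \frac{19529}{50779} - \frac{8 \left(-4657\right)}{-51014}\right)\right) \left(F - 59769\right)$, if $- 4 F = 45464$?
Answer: $- \frac{2452933240058385435}{1295219953} \approx -1.8938 \cdot 10^{9}$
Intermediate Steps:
$F = -11366$ ($F = \left(- \frac{1}{4}\right) 45464 = -11366$)
$\left(26622 - \left(- \frac{19529}{50779} - \frac{8 \left(-4657\right)}{-51014}\right)\right) \left(F - 59769\right) = \left(26622 - \left(- \frac{19529}{50779} - \frac{8 \left(-4657\right)}{-51014}\right)\right) \left(-11366 - 59769\right) = \left(26622 - - \frac{1444037415}{1295219953}\right) \left(-71135\right) = \left(26622 + \left(\frac{19529}{50779} + \frac{18628}{25507}\right)\right) \left(-71135\right) = \left(26622 + \frac{1444037415}{1295219953}\right) \left(-71135\right) = \frac{34482789626181}{1295219953} \left(-71135\right) = - \frac{2452933240058385435}{1295219953}$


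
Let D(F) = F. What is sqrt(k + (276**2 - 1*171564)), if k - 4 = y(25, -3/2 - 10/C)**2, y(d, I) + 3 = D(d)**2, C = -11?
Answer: 10*sqrt(2915) ≈ 539.91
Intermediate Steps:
y(d, I) = -3 + d**2
k = 386888 (k = 4 + (-3 + 25**2)**2 = 4 + (-3 + 625)**2 = 4 + 622**2 = 4 + 386884 = 386888)
sqrt(k + (276**2 - 1*171564)) = sqrt(386888 + (276**2 - 1*171564)) = sqrt(386888 + (76176 - 171564)) = sqrt(386888 - 95388) = sqrt(291500) = 10*sqrt(2915)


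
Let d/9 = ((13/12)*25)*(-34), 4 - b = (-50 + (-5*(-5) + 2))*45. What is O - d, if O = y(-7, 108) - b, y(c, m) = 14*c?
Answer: 14301/2 ≈ 7150.5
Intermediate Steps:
b = 1039 (b = 4 - (-50 + (-5*(-5) + 2))*45 = 4 - (-50 + (25 + 2))*45 = 4 - (-50 + 27)*45 = 4 - (-23)*45 = 4 - 1*(-1035) = 4 + 1035 = 1039)
d = -16575/2 (d = 9*(((13/12)*25)*(-34)) = 9*((325/12)*(-34)) = 9*(-5525/6) = -16575/2 ≈ -8287.5)
O = -1137 (O = 14*(-7) - 1*1039 = -98 - 1039 = -1137)
O - d = -1137 - 1*(-16575/2) = -1137 + 16575/2 = 14301/2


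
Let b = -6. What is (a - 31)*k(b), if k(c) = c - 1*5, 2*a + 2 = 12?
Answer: 286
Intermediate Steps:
a = 5 (a = -1 + (½)*12 = -1 + 6 = 5)
k(c) = -5 + c (k(c) = c - 5 = -5 + c)
(a - 31)*k(b) = (5 - 31)*(-5 - 6) = -26*(-11) = 286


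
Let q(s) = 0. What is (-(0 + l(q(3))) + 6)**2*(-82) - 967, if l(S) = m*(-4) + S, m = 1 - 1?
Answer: -3919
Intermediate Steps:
m = 0
l(S) = S (l(S) = 0*(-4) + S = 0 + S = S)
(-(0 + l(q(3))) + 6)**2*(-82) - 967 = (-(0 + 0) + 6)**2*(-82) - 967 = (-1*0 + 6)**2*(-82) - 967 = (0 + 6)**2*(-82) - 967 = 6**2*(-82) - 967 = 36*(-82) - 967 = -2952 - 967 = -3919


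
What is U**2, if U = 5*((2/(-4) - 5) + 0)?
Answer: 3025/4 ≈ 756.25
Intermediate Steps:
U = -55/2 (U = 5*((2*(-1/4) - 5) + 0) = 5*((-1/2 - 5) + 0) = 5*(-11/2 + 0) = 5*(-11/2) = -55/2 ≈ -27.500)
U**2 = (-55/2)**2 = 3025/4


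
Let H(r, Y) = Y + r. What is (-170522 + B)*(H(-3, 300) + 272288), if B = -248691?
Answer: -114271175605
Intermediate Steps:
(-170522 + B)*(H(-3, 300) + 272288) = (-170522 - 248691)*((300 - 3) + 272288) = -419213*(297 + 272288) = -419213*272585 = -114271175605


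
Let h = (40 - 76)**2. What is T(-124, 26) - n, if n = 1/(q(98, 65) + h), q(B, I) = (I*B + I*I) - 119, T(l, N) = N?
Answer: 306071/11772 ≈ 26.000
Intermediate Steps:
h = 1296 (h = (-36)**2 = 1296)
q(B, I) = -119 + I**2 + B*I (q(B, I) = (B*I + I**2) - 119 = (I**2 + B*I) - 119 = -119 + I**2 + B*I)
n = 1/11772 (n = 1/((-119 + 65**2 + 98*65) + 1296) = 1/((-119 + 4225 + 6370) + 1296) = 1/(10476 + 1296) = 1/11772 ≈ 8.4947e-5)
T(-124, 26) - n = 26 - 1*1/11772 = 26 - 1/11772 = 306071/11772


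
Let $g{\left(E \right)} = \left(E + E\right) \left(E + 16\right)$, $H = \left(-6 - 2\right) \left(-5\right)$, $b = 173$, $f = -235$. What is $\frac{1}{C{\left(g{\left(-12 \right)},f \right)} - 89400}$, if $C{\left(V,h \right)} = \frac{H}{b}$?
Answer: $- \frac{173}{15466160} \approx -1.1186 \cdot 10^{-5}$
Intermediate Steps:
$H = 40$ ($H = \left(-8\right) \left(-5\right) = 40$)
$g{\left(E \right)} = 2 E \left(16 + E\right)$
$C{\left(V,h \right)} = \frac{40}{173}$
$\frac{1}{C{\left(g{\left(-12 \right)},f \right)} - 89400} = \frac{1}{\frac{40}{173} - 89400} = \frac{1}{- \frac{15466160}{173}} = - \frac{173}{15466160}$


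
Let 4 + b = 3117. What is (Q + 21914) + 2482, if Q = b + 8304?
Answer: 35813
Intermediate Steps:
b = 3113 (b = -4 + 3117 = 3113)
Q = 11417 (Q = 3113 + 8304 = 11417)
(Q + 21914) + 2482 = (11417 + 21914) + 2482 = 33331 + 2482 = 35813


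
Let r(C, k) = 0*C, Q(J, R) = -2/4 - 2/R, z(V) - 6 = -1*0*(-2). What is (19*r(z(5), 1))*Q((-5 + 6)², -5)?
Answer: 0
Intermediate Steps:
z(V) = 6 (z(V) = 6 - 1*0*(-2) = 6 + 0*(-2) = 6 + 0 = 6)
Q(J, R) = -½ - 2/R (Q(J, R) = -2*¼ - 2/R = -½ - 2/R)
r(C, k) = 0
(19*r(z(5), 1))*Q((-5 + 6)², -5) = (19*0)*((½)*(-4 - 1*(-5))/(-5)) = 0*((½)*(-⅕)*(-4 + 5)) = 0*((½)*(-⅕)*1) = 0*(-⅒) = 0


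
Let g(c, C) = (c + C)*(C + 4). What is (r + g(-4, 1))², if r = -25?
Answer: 1600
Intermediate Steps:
g(c, C) = (4 + C)*(C + c) (g(c, C) = (C + c)*(4 + C) = (4 + C)*(C + c))
(r + g(-4, 1))² = (-25 + (1² + 4*1 + 4*(-4) + 1*(-4)))² = (-25 + (1 + 4 - 16 - 4))² = (-25 - 15)² = (-40)² = 1600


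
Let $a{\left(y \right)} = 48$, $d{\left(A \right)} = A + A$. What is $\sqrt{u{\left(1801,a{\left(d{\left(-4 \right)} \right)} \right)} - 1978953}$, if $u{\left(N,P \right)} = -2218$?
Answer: $i \sqrt{1981171} \approx 1407.5 i$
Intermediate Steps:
$d{\left(A \right)} = 2 A$
$\sqrt{u{\left(1801,a{\left(d{\left(-4 \right)} \right)} \right)} - 1978953} = \sqrt{-2218 - 1978953} = \sqrt{-1981171} = i \sqrt{1981171}$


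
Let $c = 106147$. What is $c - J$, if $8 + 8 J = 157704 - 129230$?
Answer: $\frac{410355}{4} \approx 1.0259 \cdot 10^{5}$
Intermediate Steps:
$J = \frac{14233}{4}$ ($J = -1 + \frac{157704 - 129230}{8} = -1 + \frac{1}{8} \cdot 28474 = -1 + \frac{14237}{4} = \frac{14233}{4} \approx 3558.3$)
$c - J = 106147 - \frac{14233}{4} = \frac{410355}{4}$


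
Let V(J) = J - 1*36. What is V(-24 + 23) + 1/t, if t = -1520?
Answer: -56241/1520 ≈ -37.001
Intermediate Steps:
V(J) = -36 + J (V(J) = J - 36 = -36 + J)
V(-24 + 23) + 1/t = (-36 + (-24 + 23)) + 1/(-1520) = (-36 - 1) - 1/1520 = -37 - 1/1520 = -56241/1520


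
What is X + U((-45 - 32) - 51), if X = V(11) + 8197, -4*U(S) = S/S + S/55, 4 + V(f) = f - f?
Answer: 1802533/220 ≈ 8193.3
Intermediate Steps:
V(f) = -4 (V(f) = -4 + (f - f) = -4 + 0 = -4)
U(S) = -1/4 - S/220 (U(S) = -(S/S + S/55)/4 = -(1 + S*(1/55))/4 = -(1 + S/55)/4 = -1/4 - S/220)
X = 8193 (X = -4 + 8197 = 8193)
X + U((-45 - 32) - 51) = 8193 + (-1/4 - ((-45 - 32) - 51)/220) = 8193 + (-1/4 - (-77 - 51)/220) = 8193 + (-1/4 - 1/220*(-128)) = 8193 + (-1/4 + 32/55) = 8193 + 73/220 = 1802533/220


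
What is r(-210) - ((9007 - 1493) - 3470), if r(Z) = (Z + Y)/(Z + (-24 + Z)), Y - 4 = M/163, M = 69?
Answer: -292638859/72372 ≈ -4043.5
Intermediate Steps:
Y = 721/163 (Y = 4 + 69/163 = 721/163 ≈ 4.4233)
r(Z) = (721/163 + Z)/(-24 + 2*Z) (r(Z) = (Z + 721/163)/(Z + (-24 + Z)) = (721/163 + Z)/(-24 + 2*Z))
r(-210) - ((9007 - 1493) - 3470) = (721 + 163*(-210))/(326*(-12 - 210)) - ((9007 - 1493) - 3470) = (1/326)*(721 - 34230)/(-222) - (7514 - 3470) = (1/326)*(-1/222)*(-33509) - 1*4044 = 33509/72372 - 4044 = -292638859/72372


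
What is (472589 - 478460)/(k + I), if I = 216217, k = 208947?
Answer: -5871/425164 ≈ -0.013809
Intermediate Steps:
(472589 - 478460)/(k + I) = (472589 - 478460)/(208947 + 216217) = -5871/425164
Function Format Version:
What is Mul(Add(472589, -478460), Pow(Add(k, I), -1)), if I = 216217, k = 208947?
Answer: Rational(-5871, 425164) ≈ -0.013809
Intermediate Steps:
Mul(Add(472589, -478460), Pow(Add(k, I), -1)) = Mul(Add(472589, -478460), Pow(Add(208947, 216217), -1)) = Mul(-5871, Pow(425164, -1)) = Mul(-5871, Rational(1, 425164)) = Rational(-5871, 425164)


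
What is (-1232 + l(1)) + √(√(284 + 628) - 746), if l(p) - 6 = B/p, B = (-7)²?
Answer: -1177 + I*√(746 - 4*√57) ≈ -1177.0 + 26.754*I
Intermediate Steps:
B = 49
l(p) = 6 + 49/p
(-1232 + l(1)) + √(√(284 + 628) - 746) = (-1232 + (6 + 49/1)) + √(√(284 + 628) - 746) = (-1232 + (6 + 49*1)) + √(√912 - 746) = (-1232 + (6 + 49)) + √(4*√57 - 746) = (-1232 + 55) + √(-746 + 4*√57) = -1177 + √(-746 + 4*√57)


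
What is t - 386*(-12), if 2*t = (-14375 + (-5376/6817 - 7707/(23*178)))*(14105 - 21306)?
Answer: 2889757148957485/55817596 ≈ 5.1771e+7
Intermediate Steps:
t = 2889498601852813/55817596 (t = ((-14375 + (-5376/6817 - 7707/(23*178)))*(14105 - 21306))/2 = ((-14375 + (-5376*1/6817 - 7707/4094))*(-7201))/2 = ((-14375 + (-5376/6817 - 7707*1/4094))*(-7201))/2 = ((-14375 + (-5376/6817 - 7707/4094))*(-7201))/2 = ((-14375 - 74547963/27908798)*(-7201))/2 = (-401263519213/27908798*(-7201))/2 = (1/2)*(2889498601852813/27908798) = 2889498601852813/55817596 ≈ 5.1767e+7)
t - 386*(-12) = 2889498601852813/55817596 - 386*(-12) = 2889498601852813/55817596 + 4632 = 2889757148957485/55817596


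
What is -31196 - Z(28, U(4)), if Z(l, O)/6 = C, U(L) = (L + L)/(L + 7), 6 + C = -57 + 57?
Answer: -31160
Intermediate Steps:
C = -6 (C = -6 + (-57 + 57) = -6 + 0 = -6)
U(L) = 2*L/(7 + L) (U(L) = (2*L)/(7 + L) = 2*L/(7 + L))
Z(l, O) = -36 (Z(l, O) = 6*(-6) = -36)
-31196 - Z(28, U(4)) = -31196 - 1*(-36) = -31196 + 36 = -31160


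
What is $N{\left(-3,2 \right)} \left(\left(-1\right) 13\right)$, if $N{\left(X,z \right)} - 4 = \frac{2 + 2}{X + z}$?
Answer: $0$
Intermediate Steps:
$N{\left(X,z \right)} = 4 + \frac{4}{X + z}$ ($N{\left(X,z \right)} = 4 + \frac{2 + 2}{X + z} = 4 + \frac{4}{X + z}$)
$N{\left(-3,2 \right)} \left(\left(-1\right) 13\right) = \frac{4 \left(1 - 3 + 2\right)}{-3 + 2} \left(\left(-1\right) 13\right) = 4 \frac{1}{-1} \cdot 0 \left(-13\right) = 4 \left(-1\right) 0 \left(-13\right) = 0 \left(-13\right) = 0$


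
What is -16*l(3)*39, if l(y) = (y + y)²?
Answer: -22464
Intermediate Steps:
l(y) = 4*y² (l(y) = (2*y)² = 4*y²)
-16*l(3)*39 = -64*3²*39 = -64*9*39 = -16*36*39 = -576*39 = -22464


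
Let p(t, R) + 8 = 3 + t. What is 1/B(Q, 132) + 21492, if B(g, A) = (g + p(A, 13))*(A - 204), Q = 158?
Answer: 441015839/20520 ≈ 21492.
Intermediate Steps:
p(t, R) = -5 + t (p(t, R) = -8 + (3 + t) = -5 + t)
B(g, A) = (-204 + A)*(-5 + A + g) (B(g, A) = (g + (-5 + A))*(A - 204) = (-5 + A + g)*(-204 + A) = (-204 + A)*(-5 + A + g))
1/B(Q, 132) + 21492 = 1/(1020 + 132² - 209*132 - 204*158 + 132*158) + 21492 = 1/(1020 + 17424 - 27588 - 32232 + 20856) + 21492 = 1/(-20520) + 21492 = -1/20520 + 21492 = 441015839/20520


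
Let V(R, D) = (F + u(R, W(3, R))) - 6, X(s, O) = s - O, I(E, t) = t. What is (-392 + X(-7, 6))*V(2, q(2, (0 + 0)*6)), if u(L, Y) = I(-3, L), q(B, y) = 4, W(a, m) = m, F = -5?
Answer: 3645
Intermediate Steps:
u(L, Y) = L
V(R, D) = -11 + R (V(R, D) = (-5 + R) - 6 = -11 + R)
(-392 + X(-7, 6))*V(2, q(2, (0 + 0)*6)) = (-392 + (-7 - 1*6))*(-11 + 2) = (-392 + (-7 - 6))*(-9) = (-392 - 13)*(-9) = -405*(-9) = 3645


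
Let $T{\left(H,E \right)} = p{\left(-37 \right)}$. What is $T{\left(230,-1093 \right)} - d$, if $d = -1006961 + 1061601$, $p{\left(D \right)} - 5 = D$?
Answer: $-54672$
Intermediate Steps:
$p{\left(D \right)} = 5 + D$
$T{\left(H,E \right)} = -32$ ($T{\left(H,E \right)} = 5 - 37 = -32$)
$d = 54640$
$T{\left(230,-1093 \right)} - d = -32 - 54640 = -54672$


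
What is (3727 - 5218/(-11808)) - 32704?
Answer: -171077599/5904 ≈ -28977.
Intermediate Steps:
(3727 - 5218/(-11808)) - 32704 = (3727 - 5218*(-1/11808)) - 32704 = (3727 + 2609/5904) - 32704 = 22006817/5904 - 32704 = -171077599/5904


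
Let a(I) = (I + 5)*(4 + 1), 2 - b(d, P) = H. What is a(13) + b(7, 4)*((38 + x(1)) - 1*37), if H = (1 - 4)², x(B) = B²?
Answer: 76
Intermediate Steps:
H = 9 (H = (-3)² = 9)
b(d, P) = -7 (b(d, P) = 2 - 1*9 = 2 - 9 = -7)
a(I) = 25 + 5*I (a(I) = (5 + I)*5 = 25 + 5*I)
a(13) + b(7, 4)*((38 + x(1)) - 1*37) = (25 + 5*13) - 7*((38 + 1²) - 1*37) = (25 + 65) - 7*((38 + 1) - 37) = 90 - 7*(39 - 37) = 90 - 7*2 = 90 - 14 = 76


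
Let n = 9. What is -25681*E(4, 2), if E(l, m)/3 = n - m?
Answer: -539301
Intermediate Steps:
E(l, m) = 27 - 3*m (E(l, m) = 3*(9 - m) = 27 - 3*m)
-25681*E(4, 2) = -25681*(27 - 3*2) = -25681*(27 - 6) = -25681*21 = -539301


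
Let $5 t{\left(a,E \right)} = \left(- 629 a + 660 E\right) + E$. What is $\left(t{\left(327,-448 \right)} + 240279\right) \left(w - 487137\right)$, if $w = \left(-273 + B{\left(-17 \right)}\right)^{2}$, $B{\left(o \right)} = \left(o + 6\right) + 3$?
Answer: $- \frac{285553398784}{5} \approx -5.7111 \cdot 10^{10}$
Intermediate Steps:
$B{\left(o \right)} = 9 + o$ ($B{\left(o \right)} = \left(6 + o\right) + 3 = 9 + o$)
$t{\left(a,E \right)} = - \frac{629 a}{5} + \frac{661 E}{5}$ ($t{\left(a,E \right)} = \frac{\left(- 629 a + 660 E\right) + E}{5} = \frac{- 629 a + 661 E}{5} = - \frac{629 a}{5} + \frac{661 E}{5}$)
$w = 78961$ ($w = \left(-273 + \left(9 - 17\right)\right)^{2} = \left(-273 - 8\right)^{2} = \left(-281\right)^{2} = 78961$)
$\left(t{\left(327,-448 \right)} + 240279\right) \left(w - 487137\right) = \left(\left(\left(- \frac{629}{5}\right) 327 + \frac{661}{5} \left(-448\right)\right) + 240279\right) \left(78961 - 487137\right) = \left(\left(- \frac{205683}{5} - \frac{296128}{5}\right) + 240279\right) \left(-408176\right) = \left(- \frac{501811}{5} + 240279\right) \left(-408176\right) = \frac{699584}{5} \left(-408176\right) = - \frac{285553398784}{5}$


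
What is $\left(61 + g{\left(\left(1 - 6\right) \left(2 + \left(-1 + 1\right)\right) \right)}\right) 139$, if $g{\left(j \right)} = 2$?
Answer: $8757$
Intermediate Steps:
$\left(61 + g{\left(\left(1 - 6\right) \left(2 + \left(-1 + 1\right)\right) \right)}\right) 139 = \left(61 + 2\right) 139 = 63 \cdot 139 = 8757$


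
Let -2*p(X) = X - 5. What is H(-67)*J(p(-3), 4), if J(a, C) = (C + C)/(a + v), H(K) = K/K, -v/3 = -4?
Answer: ½ ≈ 0.50000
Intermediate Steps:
v = 12 (v = -3*(-4) = 12)
H(K) = 1
p(X) = 5/2 - X/2 (p(X) = -(X - 5)/2 = -(-5 + X)/2 = 5/2 - X/2)
J(a, C) = 2*C/(12 + a) (J(a, C) = (C + C)/(a + 12) = (2*C)/(12 + a) = 2*C/(12 + a))
H(-67)*J(p(-3), 4) = 1*(2*4/(12 + (5/2 - ½*(-3)))) = 1*(2*4/(12 + (5/2 + 3/2))) = 1*(2*4/(12 + 4)) = 1*(2*4/16) = 1*(2*4*(1/16)) = 1*(½) = ½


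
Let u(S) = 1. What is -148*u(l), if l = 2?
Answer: -148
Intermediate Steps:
-148*u(l) = -148*1 = -148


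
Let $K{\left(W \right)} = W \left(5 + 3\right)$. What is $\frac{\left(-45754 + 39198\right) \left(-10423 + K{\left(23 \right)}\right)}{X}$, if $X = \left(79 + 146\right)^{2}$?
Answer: $\frac{22375628}{16875} \approx 1326.0$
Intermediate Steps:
$K{\left(W \right)} = 8 W$ ($K{\left(W \right)} = W 8 = 8 W$)
$X = 50625$ ($X = 225^{2} = 50625$)
$\frac{\left(-45754 + 39198\right) \left(-10423 + K{\left(23 \right)}\right)}{X} = \frac{\left(-45754 + 39198\right) \left(-10423 + 8 \cdot 23\right)}{50625} = - 6556 \left(-10423 + 184\right) \frac{1}{50625} = \left(-6556\right) \left(-10239\right) \frac{1}{50625} = 67126884 \cdot \frac{1}{50625} = \frac{22375628}{16875}$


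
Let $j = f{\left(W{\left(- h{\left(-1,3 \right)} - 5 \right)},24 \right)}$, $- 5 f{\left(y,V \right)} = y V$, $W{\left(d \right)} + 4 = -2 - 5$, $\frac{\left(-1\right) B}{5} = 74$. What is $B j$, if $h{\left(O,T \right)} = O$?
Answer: $-19536$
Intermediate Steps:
$B = -370$ ($B = \left(-5\right) 74 = -370$)
$W{\left(d \right)} = -11$ ($W{\left(d \right)} = -4 - 7 = -11$)
$f{\left(y,V \right)} = - \frac{V y}{5}$ ($f{\left(y,V \right)} = - \frac{y V}{5} = - \frac{V y}{5}$)
$j = \frac{264}{5}$ ($j = \left(- \frac{1}{5}\right) 24 \left(-11\right) = \frac{264}{5} \approx 52.8$)
$B j = \left(-370\right) \frac{264}{5} = -19536$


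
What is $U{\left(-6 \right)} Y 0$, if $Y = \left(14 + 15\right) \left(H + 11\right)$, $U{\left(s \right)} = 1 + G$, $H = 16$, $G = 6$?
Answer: $0$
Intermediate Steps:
$U{\left(s \right)} = 7$ ($U{\left(s \right)} = 1 + 6 = 7$)
$Y = 783$ ($Y = \left(14 + 15\right) \left(16 + 11\right) = 29 \cdot 27 = 783$)
$U{\left(-6 \right)} Y 0 = 7 \cdot 783 \cdot 0 = 5481 \cdot 0 = 0$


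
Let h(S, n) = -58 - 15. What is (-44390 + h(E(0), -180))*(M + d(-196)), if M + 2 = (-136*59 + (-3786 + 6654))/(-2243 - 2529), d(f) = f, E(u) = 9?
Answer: 10445470275/1193 ≈ 8.7556e+6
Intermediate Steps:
h(S, n) = -73
M = -1097/1193 (M = -2 + (-136*59 + (-3786 + 6654))/(-2243 - 2529) = -2 + (-8024 + 2868)/(-4772) = -2 - 5156*(-1/4772) = -2 + 1289/1193 = -1097/1193 ≈ -0.91953)
(-44390 + h(E(0), -180))*(M + d(-196)) = (-44390 - 73)*(-1097/1193 - 196) = -44463*(-234925/1193) = 10445470275/1193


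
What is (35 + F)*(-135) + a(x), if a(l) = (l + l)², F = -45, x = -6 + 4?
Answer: 1366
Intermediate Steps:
x = -2
a(l) = 4*l² (a(l) = (2*l)² = 4*l²)
(35 + F)*(-135) + a(x) = (35 - 45)*(-135) + 4*(-2)² = -10*(-135) + 4*4 = 1350 + 16 = 1366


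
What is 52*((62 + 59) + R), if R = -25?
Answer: 4992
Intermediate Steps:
52*((62 + 59) + R) = 52*((62 + 59) - 25) = 52*(121 - 25) = 52*96 = 4992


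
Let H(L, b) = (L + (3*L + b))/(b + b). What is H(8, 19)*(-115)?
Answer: -5865/38 ≈ -154.34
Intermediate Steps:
H(L, b) = (b + 4*L)/(2*b) (H(L, b) = (L + (b + 3*L))/((2*b)) = (b + 4*L)*(1/(2*b)) = (b + 4*L)/(2*b))
H(8, 19)*(-115) = ((½)*(19 + 4*8)/19)*(-115) = ((½)*(1/19)*(19 + 32))*(-115) = ((½)*(1/19)*51)*(-115) = (51/38)*(-115) = -5865/38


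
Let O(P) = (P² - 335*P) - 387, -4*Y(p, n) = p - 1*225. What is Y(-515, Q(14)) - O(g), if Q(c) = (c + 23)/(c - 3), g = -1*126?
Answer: -57514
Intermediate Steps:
g = -126
Q(c) = (23 + c)/(-3 + c)
Y(p, n) = 225/4 - p/4 (Y(p, n) = -(p - 1*225)/4 = -(p - 225)/4 = -(-225 + p)/4 = 225/4 - p/4)
O(P) = -387 + P² - 335*P
Y(-515, Q(14)) - O(g) = (225/4 - ¼*(-515)) - (-387 + (-126)² - 335*(-126)) = (225/4 + 515/4) - (-387 + 15876 + 42210) = 185 - 1*57699 = 185 - 57699 = -57514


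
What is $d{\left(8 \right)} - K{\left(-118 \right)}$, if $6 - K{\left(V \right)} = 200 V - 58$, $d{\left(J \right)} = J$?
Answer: $-23656$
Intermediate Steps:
$K{\left(V \right)} = 64 - 200 V$ ($K{\left(V \right)} = 6 - \left(200 V - 58\right) = 6 - \left(-58 + 200 V\right) = 64 - 200 V$)
$d{\left(8 \right)} - K{\left(-118 \right)} = 8 - \left(64 - -23600\right) = 8 - \left(64 + 23600\right) = 8 - 23664 = -23656$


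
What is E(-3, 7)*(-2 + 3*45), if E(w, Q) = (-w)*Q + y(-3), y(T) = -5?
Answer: 2128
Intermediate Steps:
E(w, Q) = -5 - Q*w (E(w, Q) = (-w)*Q - 5 = -Q*w - 5 = -5 - Q*w)
E(-3, 7)*(-2 + 3*45) = (-5 - 1*7*(-3))*(-2 + 3*45) = (-5 + 21)*(-2 + 135) = 16*133 = 2128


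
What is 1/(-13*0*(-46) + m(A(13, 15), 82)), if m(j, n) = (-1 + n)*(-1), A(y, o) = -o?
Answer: -1/81 ≈ -0.012346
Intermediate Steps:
m(j, n) = 1 - n
1/(-13*0*(-46) + m(A(13, 15), 82)) = 1/(-13*0*(-46) + (1 - 1*82)) = 1/(0*(-46) + (1 - 82)) = 1/(0 - 81) = 1/(-81) = -1/81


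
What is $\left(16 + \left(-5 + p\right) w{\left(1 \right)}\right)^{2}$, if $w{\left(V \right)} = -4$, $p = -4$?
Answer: $2704$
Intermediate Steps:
$\left(16 + \left(-5 + p\right) w{\left(1 \right)}\right)^{2} = \left(16 + \left(-5 - 4\right) \left(-4\right)\right)^{2} = \left(16 - -36\right)^{2} = \left(16 + 36\right)^{2} = 52^{2} = 2704$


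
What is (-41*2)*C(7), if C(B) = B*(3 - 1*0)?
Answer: -1722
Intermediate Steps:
C(B) = 3*B (C(B) = B*(3 + 0) = B*3 = 3*B)
(-41*2)*C(7) = (-41*2)*(3*7) = -82*21 = -1722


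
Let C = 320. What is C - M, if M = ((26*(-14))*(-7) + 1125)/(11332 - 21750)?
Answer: 3337433/10418 ≈ 320.35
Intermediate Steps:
M = -3673/10418 (M = (-364*(-7) + 1125)/(-10418) = (2548 + 1125)*(-1/10418) = 3673*(-1/10418) = -3673/10418 ≈ -0.35256)
C - M = 320 - 1*(-3673/10418) = 320 + 3673/10418 = 3337433/10418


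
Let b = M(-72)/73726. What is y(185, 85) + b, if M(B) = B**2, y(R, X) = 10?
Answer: 371222/36863 ≈ 10.070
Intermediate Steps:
b = 2592/36863 (b = (-72)**2/73726 = 5184*(1/73726) = 2592/36863 ≈ 0.070314)
y(185, 85) + b = 10 + 2592/36863 = 371222/36863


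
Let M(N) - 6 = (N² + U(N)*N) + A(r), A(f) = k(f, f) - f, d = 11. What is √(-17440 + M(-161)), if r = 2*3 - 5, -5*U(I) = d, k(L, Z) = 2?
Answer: √221055/5 ≈ 94.033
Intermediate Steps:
U(I) = -11/5 (U(I) = -⅕*11 = -11/5)
r = 1 (r = 6 - 5 = 1)
A(f) = 2 - f
M(N) = 7 + N² - 11*N/5 (M(N) = 6 + ((N² - 11*N/5) + (2 - 1*1)) = 6 + ((N² - 11*N/5) + (2 - 1)) = 6 + ((N² - 11*N/5) + 1) = 6 + (1 + N² - 11*N/5) = 7 + N² - 11*N/5)
√(-17440 + M(-161)) = √(-17440 + (7 + (-161)² - 11/5*(-161))) = √(-17440 + (7 + 25921 + 1771/5)) = √(-17440 + 131411/5) = √(44211/5) = √221055/5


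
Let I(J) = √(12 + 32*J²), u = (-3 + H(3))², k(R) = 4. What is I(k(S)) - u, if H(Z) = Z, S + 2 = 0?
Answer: 2*√131 ≈ 22.891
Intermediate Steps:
S = -2 (S = -2 + 0 = -2)
u = 0 (u = (-3 + 3)² = 0² = 0)
I(k(S)) - u = 2*√(3 + 8*4²) - 1*0 = 2*√(3 + 8*16) + 0 = 2*√(3 + 128) + 0 = 2*√131 + 0 = 2*√131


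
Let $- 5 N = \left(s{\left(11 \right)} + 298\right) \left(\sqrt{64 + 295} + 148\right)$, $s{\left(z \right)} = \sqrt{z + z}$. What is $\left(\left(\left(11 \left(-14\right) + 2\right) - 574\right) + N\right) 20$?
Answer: $-190936 - 1192 \sqrt{359} - 592 \sqrt{22} - 4 \sqrt{7898} \approx -2.1665 \cdot 10^{5}$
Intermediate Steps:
$s{\left(z \right)} = \sqrt{2} \sqrt{z}$ ($s{\left(z \right)} = \sqrt{2 z} = \sqrt{2} \sqrt{z}$)
$N = - \frac{\left(148 + \sqrt{359}\right) \left(298 + \sqrt{22}\right)}{5}$ ($N = - \frac{\left(\sqrt{2} \sqrt{11} + 298\right) \left(\sqrt{64 + 295} + 148\right)}{5} = - \frac{\left(\sqrt{22} + 298\right) \left(\sqrt{359} + 148\right)}{5} = - \frac{\left(298 + \sqrt{22}\right) \left(148 + \sqrt{359}\right)}{5} = - \frac{\left(148 + \sqrt{359}\right) \left(298 + \sqrt{22}\right)}{5} \approx -10107.0$)
$\left(\left(\left(11 \left(-14\right) + 2\right) - 574\right) + N\right) 20 = \left(\left(\left(11 \left(-14\right) + 2\right) - 574\right) - \left(\frac{44104}{5} + \frac{\sqrt{7898}}{5} + \frac{148 \sqrt{22}}{5} + \frac{298 \sqrt{359}}{5}\right)\right) 20 = \left(\left(\left(-154 + 2\right) - 574\right) - \left(\frac{44104}{5} + \frac{\sqrt{7898}}{5} + \frac{148 \sqrt{22}}{5} + \frac{298 \sqrt{359}}{5}\right)\right) 20 = \left(\left(-152 - 574\right) - \left(\frac{44104}{5} + \frac{\sqrt{7898}}{5} + \frac{148 \sqrt{22}}{5} + \frac{298 \sqrt{359}}{5}\right)\right) 20 = \left(-726 - \left(\frac{44104}{5} + \frac{\sqrt{7898}}{5} + \frac{148 \sqrt{22}}{5} + \frac{298 \sqrt{359}}{5}\right)\right) 20 = \left(- \frac{47734}{5} - \frac{298 \sqrt{359}}{5} - \frac{148 \sqrt{22}}{5} - \frac{\sqrt{7898}}{5}\right) 20 = -190936 - 1192 \sqrt{359} - 592 \sqrt{22} - 4 \sqrt{7898}$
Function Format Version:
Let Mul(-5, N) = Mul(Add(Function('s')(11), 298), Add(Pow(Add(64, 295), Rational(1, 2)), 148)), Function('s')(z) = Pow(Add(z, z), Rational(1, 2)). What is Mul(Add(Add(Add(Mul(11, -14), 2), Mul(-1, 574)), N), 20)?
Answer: Add(-190936, Mul(-1192, Pow(359, Rational(1, 2))), Mul(-592, Pow(22, Rational(1, 2))), Mul(-4, Pow(7898, Rational(1, 2)))) ≈ -2.1665e+5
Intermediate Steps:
Function('s')(z) = Mul(Pow(2, Rational(1, 2)), Pow(z, Rational(1, 2))) (Function('s')(z) = Pow(Mul(2, z), Rational(1, 2)) = Mul(Pow(2, Rational(1, 2)), Pow(z, Rational(1, 2))))
N = Mul(Rational(-1, 5), Add(148, Pow(359, Rational(1, 2))), Add(298, Pow(22, Rational(1, 2)))) (N = Mul(Rational(-1, 5), Mul(Add(Mul(Pow(2, Rational(1, 2)), Pow(11, Rational(1, 2))), 298), Add(Pow(Add(64, 295), Rational(1, 2)), 148))) = Mul(Rational(-1, 5), Mul(Add(Pow(22, Rational(1, 2)), 298), Add(Pow(359, Rational(1, 2)), 148))) = Mul(Rational(-1, 5), Mul(Add(298, Pow(22, Rational(1, 2))), Add(148, Pow(359, Rational(1, 2))))) = Mul(Rational(-1, 5), Mul(Add(148, Pow(359, Rational(1, 2))), Add(298, Pow(22, Rational(1, 2))))) = Mul(Rational(-1, 5), Add(148, Pow(359, Rational(1, 2))), Add(298, Pow(22, Rational(1, 2)))) ≈ -10107.)
Mul(Add(Add(Add(Mul(11, -14), 2), Mul(-1, 574)), N), 20) = Mul(Add(Add(Add(Mul(11, -14), 2), Mul(-1, 574)), Add(Rational(-44104, 5), Mul(Rational(-298, 5), Pow(359, Rational(1, 2))), Mul(Rational(-148, 5), Pow(22, Rational(1, 2))), Mul(Rational(-1, 5), Pow(7898, Rational(1, 2))))), 20) = Mul(Add(Add(Add(-154, 2), -574), Add(Rational(-44104, 5), Mul(Rational(-298, 5), Pow(359, Rational(1, 2))), Mul(Rational(-148, 5), Pow(22, Rational(1, 2))), Mul(Rational(-1, 5), Pow(7898, Rational(1, 2))))), 20) = Mul(Add(Add(-152, -574), Add(Rational(-44104, 5), Mul(Rational(-298, 5), Pow(359, Rational(1, 2))), Mul(Rational(-148, 5), Pow(22, Rational(1, 2))), Mul(Rational(-1, 5), Pow(7898, Rational(1, 2))))), 20) = Mul(Add(-726, Add(Rational(-44104, 5), Mul(Rational(-298, 5), Pow(359, Rational(1, 2))), Mul(Rational(-148, 5), Pow(22, Rational(1, 2))), Mul(Rational(-1, 5), Pow(7898, Rational(1, 2))))), 20) = Mul(Add(Rational(-47734, 5), Mul(Rational(-298, 5), Pow(359, Rational(1, 2))), Mul(Rational(-148, 5), Pow(22, Rational(1, 2))), Mul(Rational(-1, 5), Pow(7898, Rational(1, 2)))), 20) = Add(-190936, Mul(-1192, Pow(359, Rational(1, 2))), Mul(-592, Pow(22, Rational(1, 2))), Mul(-4, Pow(7898, Rational(1, 2))))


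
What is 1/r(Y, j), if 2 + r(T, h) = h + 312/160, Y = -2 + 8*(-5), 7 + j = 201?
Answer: 20/3879 ≈ 0.0051560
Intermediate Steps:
j = 194 (j = -7 + 201 = 194)
Y = -42 (Y = -2 - 40 = -42)
r(T, h) = -1/20 + h (r(T, h) = -2 + (h + 312/160) = -2 + (h + 312*(1/160)) = -2 + (h + 39/20) = -2 + (39/20 + h) = -1/20 + h)
1/r(Y, j) = 1/(-1/20 + 194) = 1/(3879/20) = 20/3879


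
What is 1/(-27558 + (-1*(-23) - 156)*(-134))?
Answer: -1/9736 ≈ -0.00010271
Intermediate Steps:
1/(-27558 + (-1*(-23) - 156)*(-134)) = 1/(-27558 + (23 - 156)*(-134)) = 1/(-27558 - 133*(-134)) = 1/(-27558 + 17822) = 1/(-9736) = -1/9736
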